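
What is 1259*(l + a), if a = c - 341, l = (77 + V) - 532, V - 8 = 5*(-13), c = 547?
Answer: -385254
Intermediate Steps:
V = -57 (V = 8 + 5*(-13) = 8 - 65 = -57)
l = -512 (l = (77 - 57) - 532 = 20 - 532 = -512)
a = 206 (a = 547 - 341 = 206)
1259*(l + a) = 1259*(-512 + 206) = 1259*(-306) = -385254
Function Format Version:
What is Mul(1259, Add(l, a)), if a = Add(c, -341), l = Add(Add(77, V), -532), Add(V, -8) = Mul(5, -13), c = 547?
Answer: -385254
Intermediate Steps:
V = -57 (V = Add(8, Mul(5, -13)) = Add(8, -65) = -57)
l = -512 (l = Add(Add(77, -57), -532) = Add(20, -532) = -512)
a = 206 (a = Add(547, -341) = 206)
Mul(1259, Add(l, a)) = Mul(1259, Add(-512, 206)) = Mul(1259, -306) = -385254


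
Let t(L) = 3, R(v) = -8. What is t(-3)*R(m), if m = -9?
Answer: -24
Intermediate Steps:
t(-3)*R(m) = 3*(-8) = -24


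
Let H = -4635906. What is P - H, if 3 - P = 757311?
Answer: 3878598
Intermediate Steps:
P = -757308 (P = 3 - 1*757311 = 3 - 757311 = -757308)
P - H = -757308 - 1*(-4635906) = -757308 + 4635906 = 3878598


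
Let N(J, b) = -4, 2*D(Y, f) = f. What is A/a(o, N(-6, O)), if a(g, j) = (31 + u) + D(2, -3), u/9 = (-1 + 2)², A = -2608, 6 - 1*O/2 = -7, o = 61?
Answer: -5216/77 ≈ -67.740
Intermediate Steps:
D(Y, f) = f/2
O = 26 (O = 12 - 2*(-7) = 12 + 14 = 26)
u = 9 (u = 9*(-1 + 2)² = 9*1² = 9*1 = 9)
a(g, j) = 77/2 (a(g, j) = (31 + 9) + (½)*(-3) = 40 - 3/2 = 77/2)
A/a(o, N(-6, O)) = -2608/77/2 = -2608*2/77 = -5216/77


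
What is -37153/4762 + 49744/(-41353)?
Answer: -1773268937/196922986 ≈ -9.0049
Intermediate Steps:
-37153/4762 + 49744/(-41353) = -37153*1/4762 + 49744*(-1/41353) = -37153/4762 - 49744/41353 = -1773268937/196922986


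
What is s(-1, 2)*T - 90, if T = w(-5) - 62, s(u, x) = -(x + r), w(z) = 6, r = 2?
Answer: 134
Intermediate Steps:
s(u, x) = -2 - x (s(u, x) = -(x + 2) = -(2 + x) = -2 - x)
T = -56 (T = 6 - 62 = -56)
s(-1, 2)*T - 90 = (-2 - 1*2)*(-56) - 90 = (-2 - 2)*(-56) - 90 = -4*(-56) - 90 = 224 - 90 = 134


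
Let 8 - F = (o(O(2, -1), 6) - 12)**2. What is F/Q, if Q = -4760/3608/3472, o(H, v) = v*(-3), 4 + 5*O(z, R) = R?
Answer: 199536832/85 ≈ 2.3475e+6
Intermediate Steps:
O(z, R) = -4/5 + R/5
o(H, v) = -3*v
Q = -85/223696 (Q = -4760*1/3608*(1/3472) = -595/451*1/3472 = -85/223696 ≈ -0.00037998)
F = -892 (F = 8 - (-3*6 - 12)**2 = 8 - (-18 - 12)**2 = 8 - 1*(-30)**2 = 8 - 1*900 = 8 - 900 = -892)
F/Q = -892/(-85/223696) = -892*(-223696/85) = 199536832/85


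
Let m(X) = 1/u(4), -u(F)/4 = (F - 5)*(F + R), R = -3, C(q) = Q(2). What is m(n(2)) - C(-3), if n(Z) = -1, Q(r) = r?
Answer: -7/4 ≈ -1.7500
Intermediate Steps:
C(q) = 2
u(F) = -4*(-5 + F)*(-3 + F) (u(F) = -4*(F - 5)*(F - 3) = -4*(-5 + F)*(-3 + F))
m(X) = 1/4 (m(X) = 1/(-60 - 4*4**2 + 32*4) = 1/(-60 - 4*16 + 128) = 1/(-60 - 64 + 128) = 1/4)
m(n(2)) - C(-3) = 1/4 - 1*2 = 1/4 - 2 = -7/4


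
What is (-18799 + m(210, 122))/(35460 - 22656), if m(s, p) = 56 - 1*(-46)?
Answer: -18697/12804 ≈ -1.4602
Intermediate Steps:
m(s, p) = 102 (m(s, p) = 56 + 46 = 102)
(-18799 + m(210, 122))/(35460 - 22656) = (-18799 + 102)/(35460 - 22656) = -18697/12804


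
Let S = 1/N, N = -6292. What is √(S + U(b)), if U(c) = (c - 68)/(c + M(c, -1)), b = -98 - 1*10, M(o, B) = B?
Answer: √1569020011/31174 ≈ 1.2706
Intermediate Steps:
b = -108 (b = -98 - 10 = -108)
U(c) = (-68 + c)/(-1 + c) (U(c) = (c - 68)/(c - 1) = (-68 + c)/(-1 + c))
S = -1/6292 (S = 1/(-6292) = -1/6292 ≈ -0.00015893)
√(S + U(b)) = √(-1/6292 + (-68 - 108)/(-1 - 108)) = √(-1/6292 - 176/(-109)) = √(-1/6292 - 1/109*(-176)) = √(-1/6292 + 176/109) = √(1107283/685828) = √1569020011/31174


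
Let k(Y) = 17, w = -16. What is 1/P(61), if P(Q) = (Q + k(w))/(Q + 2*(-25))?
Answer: 11/78 ≈ 0.14103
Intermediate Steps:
P(Q) = (17 + Q)/(-50 + Q) (P(Q) = (Q + 17)/(Q + 2*(-25)) = (17 + Q)/(Q - 50) = (17 + Q)/(-50 + Q))
1/P(61) = 1/((17 + 61)/(-50 + 61)) = 1/(78/11) = 11/78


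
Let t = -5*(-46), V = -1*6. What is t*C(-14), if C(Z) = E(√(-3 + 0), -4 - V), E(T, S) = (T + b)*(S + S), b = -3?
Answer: -2760 + 920*I*√3 ≈ -2760.0 + 1593.5*I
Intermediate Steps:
V = -6
E(T, S) = 2*S*(-3 + T) (E(T, S) = (T - 3)*(S + S) = (-3 + T)*(2*S) = 2*S*(-3 + T))
t = 230
C(Z) = -12 + 4*I*√3 (C(Z) = 2*(-4 - 1*(-6))*(-3 + √(-3 + 0)) = 2*(-4 + 6)*(-3 + √(-3)) = 2*2*(-3 + I*√3) = -12 + 4*I*√3)
t*C(-14) = 230*(-12 + 4*I*√3) = -2760 + 920*I*√3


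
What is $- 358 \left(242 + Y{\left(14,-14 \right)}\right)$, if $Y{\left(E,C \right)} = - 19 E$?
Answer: $8592$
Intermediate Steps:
$- 358 \left(242 + Y{\left(14,-14 \right)}\right) = - 358 \left(242 - 266\right) = \left(-358\right) \left(-24\right) = 8592$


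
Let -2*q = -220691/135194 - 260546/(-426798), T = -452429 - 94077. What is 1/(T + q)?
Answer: -57700528812/31533655715820125 ≈ -1.8298e-6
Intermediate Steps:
T = -546506
q = 29483110747/57700528812 (q = -(-220691/135194 - 260546/(-426798))/2 = -(-220691*1/135194 - 260546*(-1/426798))/2 = -(-220691/135194 + 130273/213399)/2 = -1/2*(-29483110747/28850264406) = 29483110747/57700528812 ≈ 0.51097)
1/(T + q) = 1/(-546506 + 29483110747/57700528812) = 1/(-31533655715820125/57700528812) = -57700528812/31533655715820125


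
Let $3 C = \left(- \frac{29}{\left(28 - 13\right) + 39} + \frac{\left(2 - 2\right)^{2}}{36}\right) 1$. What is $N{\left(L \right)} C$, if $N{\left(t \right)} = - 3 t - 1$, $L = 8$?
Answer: $\frac{725}{162} \approx 4.4753$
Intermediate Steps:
$N{\left(t \right)} = -1 - 3 t$ ($N{\left(t \right)} = - 3 t - 1 = -1 - 3 t$)
$C = - \frac{29}{162}$ ($C = \frac{\left(- \frac{29}{\left(28 - 13\right) + 39} + \frac{\left(2 - 2\right)^{2}}{36}\right) 1}{3} = \frac{\left(- \frac{29}{15 + 39} + 0^{2} \cdot \frac{1}{36}\right) 1}{3} = \frac{\left(- \frac{29}{54} + 0 \cdot \frac{1}{36}\right) 1}{3} = \frac{\left(\left(-29\right) \frac{1}{54} + 0\right) 1}{3} = \frac{\left(- \frac{29}{54} + 0\right) 1}{3} = \frac{\left(- \frac{29}{54}\right) 1}{3} = \frac{1}{3} \left(- \frac{29}{54}\right) = - \frac{29}{162} \approx -0.17901$)
$N{\left(L \right)} C = \left(-1 - 24\right) \left(- \frac{29}{162}\right) = \left(-25\right) \left(- \frac{29}{162}\right) = \frac{725}{162}$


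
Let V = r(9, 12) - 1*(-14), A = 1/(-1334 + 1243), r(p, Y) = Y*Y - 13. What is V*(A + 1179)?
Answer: 15556760/91 ≈ 1.7095e+5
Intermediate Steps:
r(p, Y) = -13 + Y**2 (r(p, Y) = Y**2 - 13 = -13 + Y**2)
A = -1/91 (A = 1/(-91) = -1/91 ≈ -0.010989)
V = 145 (V = (-13 + 12**2) - 1*(-14) = (-13 + 144) + 14 = 131 + 14 = 145)
V*(A + 1179) = 145*(-1/91 + 1179) = 145*(107288/91) = 15556760/91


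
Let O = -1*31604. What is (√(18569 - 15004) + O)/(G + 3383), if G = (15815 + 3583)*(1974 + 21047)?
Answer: -31604/446564741 + √3565/446564741 ≈ -7.0638e-5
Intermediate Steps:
O = -31604
G = 446561358 (G = 19398*23021 = 446561358)
(√(18569 - 15004) + O)/(G + 3383) = (√(18569 - 15004) - 31604)/(446561358 + 3383) = (√3565 - 31604)/446564741 = (-31604 + √3565)*(1/446564741) = -31604/446564741 + √3565/446564741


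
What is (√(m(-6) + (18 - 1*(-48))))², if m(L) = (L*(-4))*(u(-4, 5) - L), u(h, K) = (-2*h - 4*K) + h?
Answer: -174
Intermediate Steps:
u(h, K) = -h - 4*K (u(h, K) = (-4*K - 2*h) + h = -h - 4*K)
m(L) = -4*L*(-16 - L) (m(L) = (L*(-4))*((-1*(-4) - 4*5) - L) = (-4*L)*((4 - 20) - L) = (-4*L)*(-16 - L) = -4*L*(-16 - L))
(√(m(-6) + (18 - 1*(-48))))² = (√(4*(-6)*(16 - 6) + (18 - 1*(-48))))² = (√(4*(-6)*10 + (18 + 48)))² = (√(-240 + 66))² = (√(-174))² = (I*√174)² = -174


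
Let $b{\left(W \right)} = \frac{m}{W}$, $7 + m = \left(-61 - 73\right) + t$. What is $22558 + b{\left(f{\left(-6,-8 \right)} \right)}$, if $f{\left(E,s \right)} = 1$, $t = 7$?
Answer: $22424$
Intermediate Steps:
$m = -134$ ($m = -7 + \left(\left(-61 - 73\right) + 7\right) = -7 + \left(-134 + 7\right) = -7 - 127 = -134$)
$b{\left(W \right)} = - \frac{134}{W}$
$22558 + b{\left(f{\left(-6,-8 \right)} \right)} = 22558 - \frac{134}{1} = 22558 - 134 = 22424$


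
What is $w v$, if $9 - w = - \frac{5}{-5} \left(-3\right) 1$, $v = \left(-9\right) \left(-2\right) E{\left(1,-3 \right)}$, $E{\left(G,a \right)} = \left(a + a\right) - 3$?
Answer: $-1944$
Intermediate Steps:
$E{\left(G,a \right)} = -3 + 2 a$ ($E{\left(G,a \right)} = 2 a - 3 = -3 + 2 a$)
$v = -162$ ($v = \left(-9\right) \left(-2\right) \left(-3 + 2 \left(-3\right)\right) = 18 \left(-3 - 6\right) = 18 \left(-9\right) = -162$)
$w = 12$ ($w = 9 - - \frac{5}{-5} \left(-3\right) 1 = 9 - \left(-5\right) \left(- \frac{1}{5}\right) \left(-3\right) 1 = 9 - 1 \left(-3\right) 1 = 9 - \left(-3\right) 1 = 9 - -3 = 9 + 3 = 12$)
$w v = 12 \left(-162\right) = -1944$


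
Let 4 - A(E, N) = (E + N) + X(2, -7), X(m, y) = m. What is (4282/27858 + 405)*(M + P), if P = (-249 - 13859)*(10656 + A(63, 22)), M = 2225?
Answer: -280592272712458/4643 ≈ -6.0433e+10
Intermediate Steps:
A(E, N) = 2 - E - N (A(E, N) = 4 - ((E + N) + 2) = 4 - (2 + E + N) = 4 + (-2 - E - N) = 2 - E - N)
P = -149163884 (P = (-249 - 13859)*(10656 + (2 - 1*63 - 1*22)) = -14108*(10656 + (2 - 63 - 22)) = -14108*(10656 - 83) = -14108*10573 = -149163884)
(4282/27858 + 405)*(M + P) = (4282/27858 + 405)*(2225 - 149163884) = (4282*(1/27858) + 405)*(-149161659) = (2141/13929 + 405)*(-149161659) = (5643386/13929)*(-149161659) = -280592272712458/4643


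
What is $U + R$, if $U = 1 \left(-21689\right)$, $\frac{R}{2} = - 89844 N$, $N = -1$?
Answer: $157999$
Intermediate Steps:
$R = 179688$ ($R = 2 \left(\left(-89844\right) \left(-1\right)\right) = 2 \cdot 89844 = 179688$)
$U = -21689$
$U + R = -21689 + 179688 = 157999$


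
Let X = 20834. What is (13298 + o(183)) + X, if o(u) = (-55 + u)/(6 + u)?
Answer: 6451076/189 ≈ 34133.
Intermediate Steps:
o(u) = (-55 + u)/(6 + u)
(13298 + o(183)) + X = (13298 + (-55 + 183)/(6 + 183)) + 20834 = (13298 + 128/189) + 20834 = 2513450/189 + 20834 = 6451076/189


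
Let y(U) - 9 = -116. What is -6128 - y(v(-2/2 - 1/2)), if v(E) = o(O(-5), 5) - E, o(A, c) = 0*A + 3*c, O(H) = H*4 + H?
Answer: -6021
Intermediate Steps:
O(H) = 5*H (O(H) = 4*H + H = 5*H)
o(A, c) = 3*c (o(A, c) = 0 + 3*c = 3*c)
v(E) = 15 - E (v(E) = 3*5 - E = 15 - E)
y(U) = -107 (y(U) = 9 - 116 = -107)
-6128 - y(v(-2/2 - 1/2)) = -6128 - 1*(-107) = -6128 + 107 = -6021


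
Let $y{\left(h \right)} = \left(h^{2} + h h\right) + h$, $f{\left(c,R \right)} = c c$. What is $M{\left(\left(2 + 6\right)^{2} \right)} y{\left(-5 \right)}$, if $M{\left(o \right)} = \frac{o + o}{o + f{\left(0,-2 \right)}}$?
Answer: $90$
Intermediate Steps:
$f{\left(c,R \right)} = c^{2}$
$y{\left(h \right)} = h + 2 h^{2}$ ($y{\left(h \right)} = \left(h^{2} + h^{2}\right) + h = 2 h^{2} + h = h + 2 h^{2}$)
$M{\left(o \right)} = 2$ ($M{\left(o \right)} = \frac{o + o}{o + 0^{2}} = \frac{2 o}{o + 0} = \frac{2 o}{o} = 2$)
$M{\left(\left(2 + 6\right)^{2} \right)} y{\left(-5 \right)} = 2 \left(- 5 \left(1 + 2 \left(-5\right)\right)\right) = 2 \left(- 5 \left(1 - 10\right)\right) = 2 \left(\left(-5\right) \left(-9\right)\right) = 2 \cdot 45 = 90$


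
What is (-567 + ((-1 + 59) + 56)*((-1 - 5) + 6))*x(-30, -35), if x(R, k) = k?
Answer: 19845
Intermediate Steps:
(-567 + ((-1 + 59) + 56)*((-1 - 5) + 6))*x(-30, -35) = (-567 + ((-1 + 59) + 56)*((-1 - 5) + 6))*(-35) = (-567 + (58 + 56)*(-6 + 6))*(-35) = (-567 + 114*0)*(-35) = (-567 + 0)*(-35) = -567*(-35) = 19845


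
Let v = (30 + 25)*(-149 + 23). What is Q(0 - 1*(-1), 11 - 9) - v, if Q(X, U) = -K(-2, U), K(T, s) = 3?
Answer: 6927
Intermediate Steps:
v = -6930 (v = 55*(-126) = -6930)
Q(X, U) = -3 (Q(X, U) = -1*3 = -3)
Q(0 - 1*(-1), 11 - 9) - v = -3 - 1*(-6930) = -3 + 6930 = 6927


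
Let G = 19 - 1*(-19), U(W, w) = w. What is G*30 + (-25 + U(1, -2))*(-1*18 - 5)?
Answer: 1761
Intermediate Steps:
G = 38 (G = 19 + 19 = 38)
G*30 + (-25 + U(1, -2))*(-1*18 - 5) = 38*30 + (-25 - 2)*(-1*18 - 5) = 1140 - 27*(-18 - 5) = 1140 - 27*(-23) = 1140 + 621 = 1761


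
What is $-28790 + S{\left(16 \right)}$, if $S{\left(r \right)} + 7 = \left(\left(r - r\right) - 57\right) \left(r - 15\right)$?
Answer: $-28854$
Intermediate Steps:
$S{\left(r \right)} = 848 - 57 r$ ($S{\left(r \right)} = -7 + \left(\left(r - r\right) - 57\right) \left(r - 15\right) = -7 + \left(0 - 57\right) \left(-15 + r\right) = -7 - 57 \left(-15 + r\right) = -7 - \left(-855 + 57 r\right) = 848 - 57 r$)
$-28790 + S{\left(16 \right)} = -28790 + \left(848 - 912\right) = -28790 - 64 = -28854$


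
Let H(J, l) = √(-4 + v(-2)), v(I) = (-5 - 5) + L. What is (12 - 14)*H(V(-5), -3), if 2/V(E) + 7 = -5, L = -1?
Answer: -2*I*√15 ≈ -7.746*I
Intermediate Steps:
V(E) = -⅙ (V(E) = 2/(-7 - 5) = 2/(-12) = 2*(-1/12) = -⅙)
v(I) = -11 (v(I) = (-5 - 5) - 1 = -10 - 1 = -11)
H(J, l) = I*√15 (H(J, l) = √(-4 - 11) = √(-15) = I*√15)
(12 - 14)*H(V(-5), -3) = (12 - 14)*(I*√15) = -2*I*√15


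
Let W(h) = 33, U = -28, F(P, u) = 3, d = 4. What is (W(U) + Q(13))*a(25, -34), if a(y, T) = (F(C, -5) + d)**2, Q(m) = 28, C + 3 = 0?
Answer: 2989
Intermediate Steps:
C = -3 (C = -3 + 0 = -3)
a(y, T) = 49 (a(y, T) = (3 + 4)**2 = 7**2 = 49)
(W(U) + Q(13))*a(25, -34) = (33 + 28)*49 = 61*49 = 2989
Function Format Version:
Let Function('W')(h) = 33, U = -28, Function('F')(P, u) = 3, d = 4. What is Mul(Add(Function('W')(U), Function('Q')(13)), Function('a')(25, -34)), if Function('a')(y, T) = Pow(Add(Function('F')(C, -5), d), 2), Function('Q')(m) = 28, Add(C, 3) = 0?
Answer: 2989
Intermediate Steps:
C = -3 (C = Add(-3, 0) = -3)
Function('a')(y, T) = 49 (Function('a')(y, T) = Pow(Add(3, 4), 2) = Pow(7, 2) = 49)
Mul(Add(Function('W')(U), Function('Q')(13)), Function('a')(25, -34)) = Mul(Add(33, 28), 49) = Mul(61, 49) = 2989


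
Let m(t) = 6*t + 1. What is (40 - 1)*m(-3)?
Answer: -663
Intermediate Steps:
m(t) = 1 + 6*t
(40 - 1)*m(-3) = (40 - 1)*(1 + 6*(-3)) = 39*(1 - 18) = 39*(-17) = -663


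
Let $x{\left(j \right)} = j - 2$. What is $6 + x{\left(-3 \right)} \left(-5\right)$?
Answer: $31$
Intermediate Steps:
$x{\left(j \right)} = -2 + j$ ($x{\left(j \right)} = j - 2 = -2 + j$)
$6 + x{\left(-3 \right)} \left(-5\right) = 6 + \left(-2 - 3\right) \left(-5\right) = 6 - -25 = 6 + 25 = 31$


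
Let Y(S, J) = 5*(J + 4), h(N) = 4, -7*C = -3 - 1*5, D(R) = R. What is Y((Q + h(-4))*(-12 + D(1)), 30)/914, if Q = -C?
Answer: 85/457 ≈ 0.18600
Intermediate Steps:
C = 8/7 (C = -(-3 - 1*5)/7 = -(-3 - 5)/7 = -⅐*(-8) = 8/7 ≈ 1.1429)
Q = -8/7 (Q = -1*8/7 = -8/7 ≈ -1.1429)
Y(S, J) = 20 + 5*J (Y(S, J) = 5*(4 + J) = 20 + 5*J)
Y((Q + h(-4))*(-12 + D(1)), 30)/914 = (20 + 5*30)/914 = (20 + 150)*(1/914) = 170*(1/914) = 85/457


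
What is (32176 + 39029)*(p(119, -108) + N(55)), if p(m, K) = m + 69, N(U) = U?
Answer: 17302815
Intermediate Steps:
p(m, K) = 69 + m
(32176 + 39029)*(p(119, -108) + N(55)) = (32176 + 39029)*((69 + 119) + 55) = 71205*(188 + 55) = 71205*243 = 17302815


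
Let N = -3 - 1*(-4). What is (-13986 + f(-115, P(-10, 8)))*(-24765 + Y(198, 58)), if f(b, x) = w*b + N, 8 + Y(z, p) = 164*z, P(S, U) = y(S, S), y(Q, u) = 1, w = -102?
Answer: -17361245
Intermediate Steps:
P(S, U) = 1
Y(z, p) = -8 + 164*z
N = 1 (N = -3 + 4 = 1)
f(b, x) = 1 - 102*b (f(b, x) = -102*b + 1 = 1 - 102*b)
(-13986 + f(-115, P(-10, 8)))*(-24765 + Y(198, 58)) = (-13986 + (1 - 102*(-115)))*(-24765 + (-8 + 164*198)) = (-13986 + (1 + 11730))*(-24765 + (-8 + 32472)) = (-13986 + 11731)*(-24765 + 32464) = -2255*7699 = -17361245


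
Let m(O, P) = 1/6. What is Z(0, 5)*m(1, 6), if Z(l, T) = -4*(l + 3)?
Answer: -2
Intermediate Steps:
m(O, P) = 1/6
Z(l, T) = -12 - 4*l (Z(l, T) = -4*(3 + l) = -12 - 4*l)
Z(0, 5)*m(1, 6) = (-12 - 4*0)*(1/6) = (-12 + 0)*(1/6) = -12*1/6 = -2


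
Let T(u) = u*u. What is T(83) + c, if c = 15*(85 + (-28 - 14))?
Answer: 7534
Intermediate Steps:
T(u) = u²
c = 645 (c = 15*(85 - 42) = 15*43 = 645)
T(83) + c = 83² + 645 = 6889 + 645 = 7534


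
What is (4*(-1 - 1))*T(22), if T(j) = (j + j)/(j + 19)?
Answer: -352/41 ≈ -8.5854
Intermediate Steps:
T(j) = 2*j/(19 + j) (T(j) = (2*j)/(19 + j) = 2*j/(19 + j))
(4*(-1 - 1))*T(22) = (4*(-1 - 1))*(2*22/(19 + 22)) = (4*(-2))*(2*22/41) = -16*22/41 = -8*44/41 = -352/41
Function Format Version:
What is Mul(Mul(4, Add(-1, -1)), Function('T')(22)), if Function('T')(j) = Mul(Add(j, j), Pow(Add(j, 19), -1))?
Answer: Rational(-352, 41) ≈ -8.5854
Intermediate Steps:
Function('T')(j) = Mul(2, j, Pow(Add(19, j), -1)) (Function('T')(j) = Mul(Mul(2, j), Pow(Add(19, j), -1)) = Mul(2, j, Pow(Add(19, j), -1)))
Mul(Mul(4, Add(-1, -1)), Function('T')(22)) = Mul(Mul(4, Add(-1, -1)), Mul(2, 22, Pow(Add(19, 22), -1))) = Mul(Mul(4, -2), Mul(2, 22, Pow(41, -1))) = Mul(-8, Mul(2, 22, Rational(1, 41))) = Mul(-8, Rational(44, 41)) = Rational(-352, 41)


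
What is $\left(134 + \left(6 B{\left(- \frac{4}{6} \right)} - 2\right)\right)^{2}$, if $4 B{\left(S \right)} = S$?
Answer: $17161$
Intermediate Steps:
$B{\left(S \right)} = \frac{S}{4}$
$\left(134 + \left(6 B{\left(- \frac{4}{6} \right)} - 2\right)\right)^{2} = \left(134 - \left(2 - 6 \frac{\left(-4\right) \frac{1}{6}}{4}\right)\right)^{2} = \left(134 - \left(2 - 6 \cdot \frac{1}{4} \left(- \frac{2}{3}\right)\right)\right)^{2} = \left(134 + \left(6 \left(- \frac{1}{6}\right) - 2\right)\right)^{2} = \left(134 - 3\right)^{2} = 131^{2} = 17161$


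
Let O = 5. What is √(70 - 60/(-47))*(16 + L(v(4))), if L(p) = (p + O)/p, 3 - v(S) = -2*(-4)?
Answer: 80*√6298/47 ≈ 135.08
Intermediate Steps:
v(S) = -5 (v(S) = 3 - (-2)*(-4) = 3 - 1*8 = 3 - 8 = -5)
L(p) = (5 + p)/p (L(p) = (p + 5)/p = (5 + p)/p)
√(70 - 60/(-47))*(16 + L(v(4))) = √(70 - 60/(-47))*(16 + (5 - 5)/(-5)) = √(70 - 60*(-1/47))*(16 - ⅕*0) = √(70 + 60/47)*(16 + 0) = √(3350/47)*16 = (5*√6298/47)*16 = 80*√6298/47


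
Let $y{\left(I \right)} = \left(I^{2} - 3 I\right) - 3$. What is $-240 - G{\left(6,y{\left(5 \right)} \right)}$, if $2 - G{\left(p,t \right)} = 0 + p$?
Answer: $-236$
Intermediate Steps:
$y{\left(I \right)} = -3 + I^{2} - 3 I$
$G{\left(p,t \right)} = 2 - p$ ($G{\left(p,t \right)} = 2 - \left(0 + p\right) = 2 - p$)
$-240 - G{\left(6,y{\left(5 \right)} \right)} = -240 - \left(2 - 6\right) = -240 - -4 = -240 + 4 = -236$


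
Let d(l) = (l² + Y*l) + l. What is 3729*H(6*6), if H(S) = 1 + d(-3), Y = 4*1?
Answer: -18645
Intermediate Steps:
Y = 4
d(l) = l² + 5*l (d(l) = (l² + 4*l) + l = l² + 5*l)
H(S) = -5 (H(S) = 1 - 3*(5 - 3) = 1 - 3*2 = 1 - 6 = -5)
3729*H(6*6) = 3729*(-5) = -18645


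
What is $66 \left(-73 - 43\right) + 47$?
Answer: $-7609$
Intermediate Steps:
$66 \left(-73 - 43\right) + 47 = 66 \left(-116\right) + 47 = -7656 + 47 = -7609$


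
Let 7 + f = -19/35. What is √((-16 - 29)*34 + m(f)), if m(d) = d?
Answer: I*√1883490/35 ≈ 39.211*I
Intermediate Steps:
f = -264/35 (f = -7 - 19/35 = -264/35 ≈ -7.5429)
√((-16 - 29)*34 + m(f)) = √((-16 - 29)*34 - 264/35) = √(-45*34 - 264/35) = √(-1530 - 264/35) = √(-53814/35) = I*√1883490/35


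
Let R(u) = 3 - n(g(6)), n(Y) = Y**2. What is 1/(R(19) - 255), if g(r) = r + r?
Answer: -1/396 ≈ -0.0025253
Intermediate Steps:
g(r) = 2*r
R(u) = -141 (R(u) = 3 - (2*6)**2 = 3 - 1*12**2 = 3 - 1*144 = 3 - 144 = -141)
1/(R(19) - 255) = 1/(-141 - 255) = 1/(-396) = -1/396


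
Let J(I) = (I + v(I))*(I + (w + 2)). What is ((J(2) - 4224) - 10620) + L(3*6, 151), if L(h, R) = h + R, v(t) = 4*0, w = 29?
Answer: -14609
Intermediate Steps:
v(t) = 0
J(I) = I*(31 + I) (J(I) = (I + 0)*(I + (29 + 2)) = I*(I + 31) = I*(31 + I))
L(h, R) = R + h
((J(2) - 4224) - 10620) + L(3*6, 151) = ((2*(31 + 2) - 4224) - 10620) + (151 + 3*6) = ((2*33 - 4224) - 10620) + (151 + 18) = ((66 - 4224) - 10620) + 169 = (-4158 - 10620) + 169 = -14778 + 169 = -14609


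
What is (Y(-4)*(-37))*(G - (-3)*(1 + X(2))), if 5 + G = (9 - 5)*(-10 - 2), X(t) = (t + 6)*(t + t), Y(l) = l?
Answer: 6808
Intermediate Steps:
X(t) = 2*t*(6 + t) (X(t) = (6 + t)*(2*t) = 2*t*(6 + t))
G = -53 (G = -5 + (9 - 5)*(-10 - 2) = -5 + 4*(-12) = -5 - 48 = -53)
(Y(-4)*(-37))*(G - (-3)*(1 + X(2))) = (-4*(-37))*(-53 - (-3)*(1 + 2*2*(6 + 2))) = 148*(-53 - (-3)*(1 + 2*2*8)) = 148*(-53 - (-3)*(1 + 32)) = 148*(-53 - (-3)*33) = 148*(-53 - 1*(-99)) = 148*(-53 + 99) = 148*46 = 6808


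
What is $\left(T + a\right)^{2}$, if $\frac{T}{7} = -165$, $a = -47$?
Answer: $1444804$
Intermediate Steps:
$T = -1155$ ($T = 7 \left(-165\right) = -1155$)
$\left(T + a\right)^{2} = \left(-1155 - 47\right)^{2} = \left(-1202\right)^{2} = 1444804$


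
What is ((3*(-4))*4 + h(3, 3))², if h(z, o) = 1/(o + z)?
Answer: 82369/36 ≈ 2288.0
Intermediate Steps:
((3*(-4))*4 + h(3, 3))² = ((3*(-4))*4 + 1/(3 + 3))² = (-12*4 + 1/6)² = (-48 + ⅙)² = (-287/6)² = 82369/36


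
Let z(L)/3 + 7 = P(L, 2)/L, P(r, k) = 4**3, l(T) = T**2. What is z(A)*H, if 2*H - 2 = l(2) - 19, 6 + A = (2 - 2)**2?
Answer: 689/2 ≈ 344.50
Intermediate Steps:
P(r, k) = 64
A = -6 (A = -6 + (2 - 2)**2 = -6 + 0**2 = -6 + 0 = -6)
z(L) = -21 + 192/L (z(L) = -21 + 3*(64/L) = -21 + 192/L)
H = -13/2 (H = 1 + (2**2 - 19)/2 = 1 + (4 - 19)/2 = 1 + (1/2)*(-15) = 1 - 15/2 = -13/2 ≈ -6.5000)
z(A)*H = (-21 + 192/(-6))*(-13/2) = (-21 + 192*(-1/6))*(-13/2) = (-21 - 32)*(-13/2) = -53*(-13/2) = 689/2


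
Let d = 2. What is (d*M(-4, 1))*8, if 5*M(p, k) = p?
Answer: -64/5 ≈ -12.800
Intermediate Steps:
M(p, k) = p/5
(d*M(-4, 1))*8 = (2*((⅕)*(-4)))*8 = (2*(-⅘))*8 = -8/5*8 = -64/5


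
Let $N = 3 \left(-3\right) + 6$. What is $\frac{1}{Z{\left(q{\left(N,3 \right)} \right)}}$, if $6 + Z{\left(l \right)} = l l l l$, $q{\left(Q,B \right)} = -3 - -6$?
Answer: $\frac{1}{75} \approx 0.013333$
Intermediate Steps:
$N = -3$ ($N = -9 + 6 = -3$)
$q{\left(Q,B \right)} = 3$ ($q{\left(Q,B \right)} = -3 + 6 = 3$)
$Z{\left(l \right)} = -6 + l^{4}$ ($Z{\left(l \right)} = -6 + l l l l = -6 + l l^{2} l = -6 + l l^{3} = -6 + l^{4}$)
$\frac{1}{Z{\left(q{\left(N,3 \right)} \right)}} = \frac{1}{-6 + 3^{4}} = \frac{1}{-6 + 81} = \frac{1}{75}$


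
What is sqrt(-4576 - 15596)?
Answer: 82*I*sqrt(3) ≈ 142.03*I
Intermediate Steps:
sqrt(-4576 - 15596) = sqrt(-20172) = 82*I*sqrt(3)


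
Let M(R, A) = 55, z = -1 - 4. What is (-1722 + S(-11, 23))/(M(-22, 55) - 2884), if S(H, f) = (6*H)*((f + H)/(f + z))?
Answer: 1766/2829 ≈ 0.62425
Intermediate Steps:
z = -5
S(H, f) = 6*H*(H + f)/(-5 + f) (S(H, f) = (6*H)*((f + H)/(f - 5)) = (6*H)*((H + f)/(-5 + f)) = 6*H*(H + f)/(-5 + f))
(-1722 + S(-11, 23))/(M(-22, 55) - 2884) = (-1722 + 6*(-11)*(-11 + 23)/(-5 + 23))/(55 - 2884) = (-1722 + 6*(-11)*12/18)/(-2829) = (-1722 + 6*(-11)*(1/18)*12)*(-1/2829) = (-1722 - 44)*(-1/2829) = -1766*(-1/2829) = 1766/2829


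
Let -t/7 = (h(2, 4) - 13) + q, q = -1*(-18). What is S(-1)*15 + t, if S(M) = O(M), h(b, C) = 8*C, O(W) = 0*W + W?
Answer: -274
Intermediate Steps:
O(W) = W (O(W) = 0 + W = W)
q = 18
S(M) = M
t = -259 (t = -7*((8*4 - 13) + 18) = -7*((32 - 13) + 18) = -7*(19 + 18) = -7*37 = -259)
S(-1)*15 + t = -1*15 - 259 = -15 - 259 = -274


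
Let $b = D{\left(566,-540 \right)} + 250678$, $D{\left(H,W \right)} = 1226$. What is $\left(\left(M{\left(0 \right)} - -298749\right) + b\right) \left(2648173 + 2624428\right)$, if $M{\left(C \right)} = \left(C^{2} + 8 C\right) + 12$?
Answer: $2903436829665$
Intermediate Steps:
$M{\left(C \right)} = 12 + C^{2} + 8 C$
$b = 251904$ ($b = 1226 + 250678 = 251904$)
$\left(\left(M{\left(0 \right)} - -298749\right) + b\right) \left(2648173 + 2624428\right) = \left(\left(\left(12 + 0^{2} + 8 \cdot 0\right) - -298749\right) + 251904\right) \left(2648173 + 2624428\right) = \left(\left(\left(12 + 0 + 0\right) + 298749\right) + 251904\right) 5272601 = \left(\left(12 + 298749\right) + 251904\right) 5272601 = \left(298761 + 251904\right) 5272601 = 550665 \cdot 5272601 = 2903436829665$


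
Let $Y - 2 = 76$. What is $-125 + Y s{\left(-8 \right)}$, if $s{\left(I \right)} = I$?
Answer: $-749$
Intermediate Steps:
$Y = 78$ ($Y = 2 + 76 = 78$)
$-125 + Y s{\left(-8 \right)} = -125 + 78 \left(-8\right) = -125 - 624 = -749$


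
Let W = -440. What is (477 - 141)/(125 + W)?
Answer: -16/15 ≈ -1.0667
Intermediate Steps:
(477 - 141)/(125 + W) = (477 - 141)/(125 - 440) = 336/(-315) = 336*(-1/315) = -16/15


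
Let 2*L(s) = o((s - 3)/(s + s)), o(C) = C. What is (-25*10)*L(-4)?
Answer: -875/8 ≈ -109.38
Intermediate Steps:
L(s) = (-3 + s)/(4*s) (L(s) = ((s - 3)/(s + s))/2 = ((-3 + s)/((2*s)))/2 = ((-3 + s)*(1/(2*s)))/2 = ((-3 + s)/(2*s))/2 = (-3 + s)/(4*s))
(-25*10)*L(-4) = (-25*10)*((¼)*(-3 - 4)/(-4)) = -125*(-1)*(-7)/(2*4) = -250*7/16 = -875/8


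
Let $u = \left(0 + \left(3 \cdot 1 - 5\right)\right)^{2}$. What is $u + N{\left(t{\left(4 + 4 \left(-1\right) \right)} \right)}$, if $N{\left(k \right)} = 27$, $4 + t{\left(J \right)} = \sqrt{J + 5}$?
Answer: $31$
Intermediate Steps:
$t{\left(J \right)} = -4 + \sqrt{5 + J}$ ($t{\left(J \right)} = -4 + \sqrt{J + 5} = -4 + \sqrt{5 + J}$)
$u = 4$ ($u = \left(0 + \left(3 - 5\right)\right)^{2} = \left(0 - 2\right)^{2} = \left(-2\right)^{2} = 4$)
$u + N{\left(t{\left(4 + 4 \left(-1\right) \right)} \right)} = 4 + 27 = 31$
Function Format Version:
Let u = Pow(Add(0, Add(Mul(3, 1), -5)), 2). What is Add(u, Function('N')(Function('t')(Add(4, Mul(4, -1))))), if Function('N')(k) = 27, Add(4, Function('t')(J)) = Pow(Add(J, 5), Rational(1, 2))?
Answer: 31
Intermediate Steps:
Function('t')(J) = Add(-4, Pow(Add(5, J), Rational(1, 2))) (Function('t')(J) = Add(-4, Pow(Add(J, 5), Rational(1, 2))) = Add(-4, Pow(Add(5, J), Rational(1, 2))))
u = 4 (u = Pow(Add(0, Add(3, -5)), 2) = Pow(Add(0, -2), 2) = Pow(-2, 2) = 4)
Add(u, Function('N')(Function('t')(Add(4, Mul(4, -1))))) = Add(4, 27) = 31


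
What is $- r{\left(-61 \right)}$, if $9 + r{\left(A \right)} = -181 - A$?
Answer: $129$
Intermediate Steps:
$r{\left(A \right)} = -190 - A$ ($r{\left(A \right)} = -9 - \left(181 + A\right) = -190 - A$)
$- r{\left(-61 \right)} = - (-190 - -61) = - (-190 + 61) = \left(-1\right) \left(-129\right) = 129$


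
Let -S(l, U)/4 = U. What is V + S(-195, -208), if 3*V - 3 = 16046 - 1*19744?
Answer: -1199/3 ≈ -399.67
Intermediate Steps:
S(l, U) = -4*U
V = -3695/3 (V = 1 + (16046 - 1*19744)/3 = 1 + (16046 - 19744)/3 = 1 + (⅓)*(-3698) = 1 - 3698/3 = -3695/3 ≈ -1231.7)
V + S(-195, -208) = -3695/3 - 4*(-208) = -3695/3 + 832 = -1199/3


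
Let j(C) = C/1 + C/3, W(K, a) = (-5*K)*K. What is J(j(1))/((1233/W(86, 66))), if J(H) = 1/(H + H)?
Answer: -9245/822 ≈ -11.247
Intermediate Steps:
W(K, a) = -5*K²
j(C) = 4*C/3 (j(C) = C*1 + C*(⅓) = C + C/3 = 4*C/3)
J(H) = 1/(2*H)
J(j(1))/((1233/W(86, 66))) = (1/(2*(((4/3)*1))))/((1233/((-5*86²)))) = (1/(2*(4/3)))/((1233/((-5*7396)))) = ((½)*(¾))/((1233/(-36980))) = 3/(8*((1233*(-1/36980)))) = 3/(8*(-1233/36980)) = (3/8)*(-36980/1233) = -9245/822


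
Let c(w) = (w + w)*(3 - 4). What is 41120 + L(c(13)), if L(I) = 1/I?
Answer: 1069119/26 ≈ 41120.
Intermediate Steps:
c(w) = -2*w (c(w) = (2*w)*(-1) = -2*w)
41120 + L(c(13)) = 41120 + 1/(-2*13) = 41120 + 1/(-26) = 41120 - 1/26 = 1069119/26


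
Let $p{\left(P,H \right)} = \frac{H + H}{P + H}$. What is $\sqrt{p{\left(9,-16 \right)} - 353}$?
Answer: $\frac{3 i \sqrt{1897}}{7} \approx 18.666 i$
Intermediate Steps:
$p{\left(P,H \right)} = \frac{2 H}{H + P}$
$\sqrt{p{\left(9,-16 \right)} - 353} = \sqrt{2 \left(-16\right) \frac{1}{-16 + 9} - 353} = \sqrt{2 \left(-16\right) \frac{1}{-7} - 353} = \sqrt{2 \left(-16\right) \left(- \frac{1}{7}\right) - 353} = \sqrt{\frac{32}{7} - 353} = \sqrt{- \frac{2439}{7}} = \frac{3 i \sqrt{1897}}{7}$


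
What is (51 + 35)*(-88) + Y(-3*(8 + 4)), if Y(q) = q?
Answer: -7604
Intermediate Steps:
(51 + 35)*(-88) + Y(-3*(8 + 4)) = (51 + 35)*(-88) - 3*(8 + 4) = 86*(-88) - 3*12 = -7568 - 36 = -7604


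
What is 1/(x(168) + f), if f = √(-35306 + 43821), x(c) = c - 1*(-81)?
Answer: 249/53486 - √8515/53486 ≈ 0.0029302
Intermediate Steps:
x(c) = 81 + c (x(c) = c + 81 = 81 + c)
f = √8515 ≈ 92.277
1/(x(168) + f) = 1/((81 + 168) + √8515) = 1/(249 + √8515)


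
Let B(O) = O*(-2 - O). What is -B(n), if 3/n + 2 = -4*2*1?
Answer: -51/100 ≈ -0.51000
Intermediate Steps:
n = -3/10 (n = 3/(-2 - 4*2*1) = 3/(-2 - 8*1) = 3/(-2 - 8) = 3/(-10) = 3*(-⅒) = -3/10 ≈ -0.30000)
-B(n) = -(-1)*(-3)*(2 - 3/10)/10 = -(-1)*(-3)*17/(10*10) = -1*51/100 = -51/100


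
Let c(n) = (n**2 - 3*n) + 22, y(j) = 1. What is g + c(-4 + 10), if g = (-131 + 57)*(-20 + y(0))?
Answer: 1446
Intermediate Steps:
g = 1406 (g = (-131 + 57)*(-20 + 1) = -74*(-19) = 1406)
c(n) = 22 + n**2 - 3*n
g + c(-4 + 10) = 1406 + (22 + (-4 + 10)**2 - 3*(-4 + 10)) = 1406 + (22 + 6**2 - 3*6) = 1406 + (22 + 36 - 18) = 1406 + 40 = 1446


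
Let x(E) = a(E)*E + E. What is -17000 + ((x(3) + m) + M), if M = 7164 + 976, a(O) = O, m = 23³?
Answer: 3319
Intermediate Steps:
m = 12167
x(E) = E + E² (x(E) = E*E + E = E² + E = E + E²)
M = 8140
-17000 + ((x(3) + m) + M) = -17000 + ((3*(1 + 3) + 12167) + 8140) = -17000 + ((3*4 + 12167) + 8140) = -17000 + ((12 + 12167) + 8140) = -17000 + (12179 + 8140) = -17000 + 20319 = 3319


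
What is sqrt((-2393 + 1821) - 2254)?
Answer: 3*I*sqrt(314) ≈ 53.16*I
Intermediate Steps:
sqrt((-2393 + 1821) - 2254) = sqrt(-572 - 2254) = sqrt(-2826) = 3*I*sqrt(314)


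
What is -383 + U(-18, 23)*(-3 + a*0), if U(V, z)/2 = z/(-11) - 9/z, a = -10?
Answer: -93131/253 ≈ -368.11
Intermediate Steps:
U(V, z) = -18/z - 2*z/11 (U(V, z) = 2*(z/(-11) - 9/z) = 2*(z*(-1/11) - 9/z) = 2*(-z/11 - 9/z) = 2*(-9/z - z/11) = -18/z - 2*z/11)
-383 + U(-18, 23)*(-3 + a*0) = -383 + (-18/23 - 2/11*23)*(-3 - 10*0) = -383 + (-18*1/23 - 46/11)*(-3 + 0) = -383 + (-18/23 - 46/11)*(-3) = -383 - 1256/253*(-3) = -383 + 3768/253 = -93131/253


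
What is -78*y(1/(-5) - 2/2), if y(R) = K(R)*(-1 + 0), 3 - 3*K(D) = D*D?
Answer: 1014/25 ≈ 40.560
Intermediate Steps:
K(D) = 1 - D²/3 (K(D) = 1 - D*D/3 = 1 - D²/3)
y(R) = -1 + R²/3 (y(R) = (1 - R²/3)*(-1 + 0) = (1 - R²/3)*(-1) = -1 + R²/3)
-78*y(1/(-5) - 2/2) = -78*(-1 + (1/(-5) - 2/2)²/3) = -78*(-1 + (1*(-⅕) - 2*½)²/3) = -78*(-1 + (-⅕ - 1)²/3) = -78*(-1 + (-6/5)²/3) = -78*(-1 + (⅓)*(36/25)) = -78*(-1 + 12/25) = -78*(-13/25) = 1014/25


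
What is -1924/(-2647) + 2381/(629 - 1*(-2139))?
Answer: 11628139/7326896 ≈ 1.5870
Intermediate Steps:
-1924/(-2647) + 2381/(629 - 1*(-2139)) = -1924*(-1/2647) + 2381/(629 + 2139) = 1924/2647 + 2381/2768 = 11628139/7326896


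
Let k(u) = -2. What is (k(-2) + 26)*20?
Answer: 480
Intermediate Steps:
(k(-2) + 26)*20 = (-2 + 26)*20 = 24*20 = 480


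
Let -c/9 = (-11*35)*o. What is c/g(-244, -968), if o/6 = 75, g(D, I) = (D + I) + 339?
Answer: -173250/97 ≈ -1786.1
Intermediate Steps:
g(D, I) = 339 + D + I
o = 450 (o = 6*75 = 450)
c = 1559250 (c = -9*(-11*35)*450 = -(-3465)*450 = -9*(-173250) = 1559250)
c/g(-244, -968) = 1559250/(339 - 244 - 968) = 1559250/(-873) = 1559250*(-1/873) = -173250/97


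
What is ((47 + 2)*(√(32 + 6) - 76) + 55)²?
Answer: 13552799 - 359562*√38 ≈ 1.1336e+7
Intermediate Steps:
((47 + 2)*(√(32 + 6) - 76) + 55)² = (49*(√38 - 76) + 55)² = (49*(-76 + √38) + 55)² = ((-3724 + 49*√38) + 55)² = (-3669 + 49*√38)²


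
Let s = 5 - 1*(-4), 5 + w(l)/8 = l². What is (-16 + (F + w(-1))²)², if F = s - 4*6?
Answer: 4809249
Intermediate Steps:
w(l) = -40 + 8*l²
s = 9 (s = 5 + 4 = 9)
F = -15 (F = 9 - 4*6 = 9 - 24 = -15)
(-16 + (F + w(-1))²)² = (-16 + (-15 + (-40 + 8*(-1)²))²)² = (-16 + (-15 + (-40 + 8*1))²)² = (-16 + (-15 + (-40 + 8))²)² = (-16 + (-15 - 32)²)² = (-16 + (-47)²)² = (-16 + 2209)² = 2193² = 4809249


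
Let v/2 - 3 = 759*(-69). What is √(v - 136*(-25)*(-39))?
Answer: 2*I*√59334 ≈ 487.17*I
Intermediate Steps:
v = -104736 (v = 6 + 2*(759*(-69)) = 6 + 2*(-52371) = 6 - 104742 = -104736)
√(v - 136*(-25)*(-39)) = √(-104736 - 136*(-25)*(-39)) = √(-104736 + 3400*(-39)) = √(-104736 - 132600) = √(-237336) = 2*I*√59334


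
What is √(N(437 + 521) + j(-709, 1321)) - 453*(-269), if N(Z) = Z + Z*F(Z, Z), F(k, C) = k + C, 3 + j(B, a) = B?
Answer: 121857 + √1835774 ≈ 1.2321e+5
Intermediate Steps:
j(B, a) = -3 + B
F(k, C) = C + k
N(Z) = Z + 2*Z² (N(Z) = Z + Z*(Z + Z) = Z + Z*(2*Z) = Z + 2*Z²)
√(N(437 + 521) + j(-709, 1321)) - 453*(-269) = √((437 + 521)*(1 + 2*(437 + 521)) + (-3 - 709)) - 453*(-269) = √(958*(1 + 2*958) - 712) - 1*(-121857) = √(958*(1 + 1916) - 712) + 121857 = √(958*1917 - 712) + 121857 = √(1836486 - 712) + 121857 = √1835774 + 121857 = 121857 + √1835774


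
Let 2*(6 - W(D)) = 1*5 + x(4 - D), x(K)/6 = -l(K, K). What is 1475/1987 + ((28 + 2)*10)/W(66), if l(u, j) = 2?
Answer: 1220225/37753 ≈ 32.321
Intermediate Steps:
x(K) = -12 (x(K) = 6*(-1*2) = 6*(-2) = -12)
W(D) = 19/2 (W(D) = 6 - (1*5 - 12)/2 = 6 - (5 - 12)/2 = 6 - ½*(-7) = 6 + 7/2 = 19/2)
1475/1987 + ((28 + 2)*10)/W(66) = 1475/1987 + ((28 + 2)*10)/(19/2) = 1475*(1/1987) + (30*10)*(2/19) = 1475/1987 + 300*(2/19) = 1475/1987 + 600/19 = 1220225/37753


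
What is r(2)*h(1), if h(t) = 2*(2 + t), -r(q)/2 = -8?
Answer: 96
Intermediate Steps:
r(q) = 16 (r(q) = -2*(-8) = 16)
h(t) = 4 + 2*t
r(2)*h(1) = 16*(4 + 2*1) = 16*(4 + 2) = 16*6 = 96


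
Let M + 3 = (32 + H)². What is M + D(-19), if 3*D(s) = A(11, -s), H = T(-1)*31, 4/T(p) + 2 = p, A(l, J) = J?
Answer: 814/9 ≈ 90.444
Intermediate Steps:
T(p) = 4/(-2 + p)
H = -124/3 (H = (4/(-2 - 1))*31 = (4/(-3))*31 = (4*(-⅓))*31 = -4/3*31 = -124/3 ≈ -41.333)
M = 757/9 (M = -3 + (32 - 124/3)² = -3 + (-28/3)² = -3 + 784/9 = 757/9 ≈ 84.111)
D(s) = -s/3 (D(s) = (-s)/3 = -s/3)
M + D(-19) = 757/9 - ⅓*(-19) = 757/9 + 19/3 = 814/9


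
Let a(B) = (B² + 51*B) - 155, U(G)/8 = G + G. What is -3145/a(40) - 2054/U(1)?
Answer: -42403/328 ≈ -129.28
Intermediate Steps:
U(G) = 16*G (U(G) = 8*(G + G) = 8*(2*G) = 16*G)
a(B) = -155 + B² + 51*B
-3145/a(40) - 2054/U(1) = -3145/(-155 + 40² + 51*40) - 2054/(16*1) = -3145/(-155 + 1600 + 2040) - 2054/16 = -3145/3485 - 2054*1/16 = -3145*1/3485 - 1027/8 = -37/41 - 1027/8 = -42403/328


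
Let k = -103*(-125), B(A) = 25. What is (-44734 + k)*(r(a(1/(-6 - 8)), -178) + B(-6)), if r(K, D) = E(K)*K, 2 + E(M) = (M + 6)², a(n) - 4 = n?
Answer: -35353773005/2744 ≈ -1.2884e+7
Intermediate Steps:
a(n) = 4 + n
E(M) = -2 + (6 + M)² (E(M) = -2 + (M + 6)² = -2 + (6 + M)²)
r(K, D) = K*(-2 + (6 + K)²) (r(K, D) = (-2 + (6 + K)²)*K = K*(-2 + (6 + K)²))
k = 12875
(-44734 + k)*(r(a(1/(-6 - 8)), -178) + B(-6)) = (-44734 + 12875)*((4 + 1/(-6 - 8))*(-2 + (6 + (4 + 1/(-6 - 8)))²) + 25) = -31859*((4 + 1/(-14))*(-2 + (6 + (4 + 1/(-14)))²) + 25) = -31859*((4 - 1/14)*(-2 + (6 + (4 - 1/14))²) + 25) = -31859*(55*(-2 + (6 + 55/14)²)/14 + 25) = -31859*(55*(-2 + (139/14)²)/14 + 25) = -31859*(55*(-2 + 19321/196)/14 + 25) = -31859*((55/14)*(18929/196) + 25) = -31859*(1041095/2744 + 25) = -31859*1109695/2744 = -35353773005/2744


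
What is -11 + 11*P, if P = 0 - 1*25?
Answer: -286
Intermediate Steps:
P = -25 (P = 0 - 25 = -25)
-11 + 11*P = -11 + 11*(-25) = -11 - 275 = -286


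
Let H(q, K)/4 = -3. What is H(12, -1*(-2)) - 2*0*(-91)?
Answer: -12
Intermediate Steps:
H(q, K) = -12 (H(q, K) = 4*(-3) = -12)
H(12, -1*(-2)) - 2*0*(-91) = -12 - 2*0*(-91) = -12 + 0*(-91) = -12 + 0 = -12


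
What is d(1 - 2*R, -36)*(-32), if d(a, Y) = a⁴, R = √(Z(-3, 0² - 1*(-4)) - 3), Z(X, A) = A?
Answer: -32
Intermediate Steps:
R = 1 (R = √((0² - 1*(-4)) - 3) = √((0 + 4) - 3) = √(4 - 3) = √1 = 1)
d(1 - 2*R, -36)*(-32) = (1 - 2*1)⁴*(-32) = (1 - 2)⁴*(-32) = (-1)⁴*(-32) = 1*(-32) = -32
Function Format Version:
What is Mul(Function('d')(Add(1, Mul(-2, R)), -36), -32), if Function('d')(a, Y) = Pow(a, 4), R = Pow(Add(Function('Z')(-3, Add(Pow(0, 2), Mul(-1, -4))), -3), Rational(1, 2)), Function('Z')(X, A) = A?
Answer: -32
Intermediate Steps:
R = 1 (R = Pow(Add(Add(Pow(0, 2), Mul(-1, -4)), -3), Rational(1, 2)) = Pow(Add(Add(0, 4), -3), Rational(1, 2)) = Pow(Add(4, -3), Rational(1, 2)) = Pow(1, Rational(1, 2)) = 1)
Mul(Function('d')(Add(1, Mul(-2, R)), -36), -32) = Mul(Pow(Add(1, Mul(-2, 1)), 4), -32) = Mul(Pow(Add(1, -2), 4), -32) = Mul(Pow(-1, 4), -32) = Mul(1, -32) = -32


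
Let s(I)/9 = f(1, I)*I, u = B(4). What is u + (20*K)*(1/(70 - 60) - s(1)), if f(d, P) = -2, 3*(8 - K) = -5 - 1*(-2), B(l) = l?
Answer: 3262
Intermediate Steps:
K = 9 (K = 8 - (-5 - 1*(-2))/3 = 8 - (-5 + 2)/3 = 8 - 1/3*(-3) = 8 + 1 = 9)
u = 4
s(I) = -18*I (s(I) = 9*(-2*I) = -18*I)
u + (20*K)*(1/(70 - 60) - s(1)) = 4 + (20*9)*(1/(70 - 60) - (-18)) = 4 + 180*(1/10 - 1*(-18)) = 4 + 180*(1/10 + 18) = 4 + 180*(181/10) = 4 + 3258 = 3262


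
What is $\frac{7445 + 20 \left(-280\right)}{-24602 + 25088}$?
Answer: $\frac{205}{54} \approx 3.7963$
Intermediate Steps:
$\frac{7445 + 20 \left(-280\right)}{-24602 + 25088} = \frac{7445 - 5600}{486} = 1845 \cdot \frac{1}{486} = \frac{205}{54}$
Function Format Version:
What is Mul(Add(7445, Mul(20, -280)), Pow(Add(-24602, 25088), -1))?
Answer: Rational(205, 54) ≈ 3.7963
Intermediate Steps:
Mul(Add(7445, Mul(20, -280)), Pow(Add(-24602, 25088), -1)) = Mul(Add(7445, -5600), Pow(486, -1)) = Mul(1845, Rational(1, 486)) = Rational(205, 54)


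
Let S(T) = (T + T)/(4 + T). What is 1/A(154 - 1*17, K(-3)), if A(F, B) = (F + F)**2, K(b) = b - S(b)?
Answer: 1/75076 ≈ 1.3320e-5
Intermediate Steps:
S(T) = 2*T/(4 + T) (S(T) = (2*T)/(4 + T) = 2*T/(4 + T))
K(b) = b - 2*b/(4 + b)
A(F, B) = 4*F**2 (A(F, B) = (2*F)**2 = 4*F**2)
1/A(154 - 1*17, K(-3)) = 1/(4*(154 - 1*17)**2) = 1/(4*(154 - 17)**2) = 1/(4*137**2) = 1/(4*18769) = 1/75076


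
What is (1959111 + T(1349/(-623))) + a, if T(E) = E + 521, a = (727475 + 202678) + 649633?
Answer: 2205056065/623 ≈ 3.5394e+6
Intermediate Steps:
a = 1579786 (a = 930153 + 649633 = 1579786)
T(E) = 521 + E
(1959111 + T(1349/(-623))) + a = (1959111 + (521 + 1349/(-623))) + 1579786 = (1959111 + (521 + 1349*(-1/623))) + 1579786 = (1959111 + (521 - 1349/623)) + 1579786 = (1959111 + 323234/623) + 1579786 = 1220849387/623 + 1579786 = 2205056065/623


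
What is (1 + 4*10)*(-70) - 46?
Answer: -2916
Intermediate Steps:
(1 + 4*10)*(-70) - 46 = (1 + 40)*(-70) - 46 = 41*(-70) - 46 = -2870 - 46 = -2916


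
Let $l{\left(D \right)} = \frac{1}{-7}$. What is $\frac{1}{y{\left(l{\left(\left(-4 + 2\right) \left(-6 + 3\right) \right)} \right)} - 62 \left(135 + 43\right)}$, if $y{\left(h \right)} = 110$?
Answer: $- \frac{1}{10926} \approx -9.1525 \cdot 10^{-5}$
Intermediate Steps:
$l{\left(D \right)} = - \frac{1}{7}$
$\frac{1}{y{\left(l{\left(\left(-4 + 2\right) \left(-6 + 3\right) \right)} \right)} - 62 \left(135 + 43\right)} = \frac{1}{110 - 62 \left(135 + 43\right)} = \frac{1}{110 - 11036} = \frac{1}{-10926} = - \frac{1}{10926}$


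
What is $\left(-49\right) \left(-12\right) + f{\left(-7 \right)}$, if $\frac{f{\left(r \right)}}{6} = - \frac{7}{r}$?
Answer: $594$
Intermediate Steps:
$f{\left(r \right)} = - \frac{42}{r}$ ($f{\left(r \right)} = 6 \left(- \frac{7}{r}\right) = - \frac{42}{r}$)
$\left(-49\right) \left(-12\right) + f{\left(-7 \right)} = \left(-49\right) \left(-12\right) - \frac{42}{-7} = 588 - -6 = 588 + 6 = 594$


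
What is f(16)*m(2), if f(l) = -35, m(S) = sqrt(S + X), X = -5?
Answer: -35*I*sqrt(3) ≈ -60.622*I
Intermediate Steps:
m(S) = sqrt(-5 + S) (m(S) = sqrt(S - 5) = sqrt(-5 + S))
f(16)*m(2) = -35*sqrt(-5 + 2) = -35*I*sqrt(3)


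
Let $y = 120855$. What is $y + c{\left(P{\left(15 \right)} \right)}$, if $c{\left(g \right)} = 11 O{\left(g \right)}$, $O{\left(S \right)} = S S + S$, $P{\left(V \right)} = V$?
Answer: $123495$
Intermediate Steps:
$O{\left(S \right)} = S + S^{2}$ ($O{\left(S \right)} = S^{2} + S = S + S^{2}$)
$c{\left(g \right)} = 11 g \left(1 + g\right)$
$y + c{\left(P{\left(15 \right)} \right)} = 120855 + 11 \cdot 15 \left(1 + 15\right) = 120855 + 11 \cdot 15 \cdot 16 = 120855 + 2640 = 123495$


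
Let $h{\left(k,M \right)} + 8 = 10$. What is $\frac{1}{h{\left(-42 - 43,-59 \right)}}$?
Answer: $\frac{1}{2} \approx 0.5$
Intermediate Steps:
$h{\left(k,M \right)} = 2$ ($h{\left(k,M \right)} = -8 + 10 = 2$)
$\frac{1}{h{\left(-42 - 43,-59 \right)}} = \frac{1}{2}$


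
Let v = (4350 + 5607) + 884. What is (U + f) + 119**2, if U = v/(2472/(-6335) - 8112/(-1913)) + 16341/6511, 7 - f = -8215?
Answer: 7656294440274641/303807062424 ≈ 25201.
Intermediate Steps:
f = 8222 (f = 7 - 1*(-8215) = 7 + 8215 = 8222)
v = 10841 (v = 9957 + 884 = 10841)
U = 856180962038249/303807062424 (U = 10841/(2472/(-6335) - 8112/(-1913)) + 16341/6511 = 10841/(2472*(-1/6335) - 8112*(-1/1913)) + 16341*(1/6511) = 10841/(-2472/6335 + 8112/1913) + 16341/6511 = 10841/(46660584/12118855) + 16341/6511 = 10841*(12118855/46660584) + 16341/6511 = 131380507055/46660584 + 16341/6511 = 856180962038249/303807062424 ≈ 2818.2)
(U + f) + 119**2 = (856180962038249/303807062424 + 8222) + 119**2 = 3354082629288377/303807062424 + 14161 = 7656294440274641/303807062424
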